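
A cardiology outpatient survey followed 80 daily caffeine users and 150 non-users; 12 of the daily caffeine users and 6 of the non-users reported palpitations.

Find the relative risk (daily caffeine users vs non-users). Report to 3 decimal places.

risk, daily caffeine users = 12/80 = 0.15000
risk, non-users = 6/150 = 0.04000
RR = 0.15000 / 0.04000 = 3.750

RR = 3.750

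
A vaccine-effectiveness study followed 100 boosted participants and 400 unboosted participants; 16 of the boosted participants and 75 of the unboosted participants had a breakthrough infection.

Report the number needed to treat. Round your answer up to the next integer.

37

risk, boosted participants = 16/100 = 0.160000
risk, unboosted participants = 75/400 = 0.187500
absolute risk difference = 0.027500
1 / 0.027500 = 36.364 → round up → 37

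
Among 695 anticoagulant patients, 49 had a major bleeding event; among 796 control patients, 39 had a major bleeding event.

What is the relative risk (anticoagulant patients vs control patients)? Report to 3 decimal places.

1.439

risk, anticoagulant patients = 49/695 = 0.07050
risk, control patients = 39/796 = 0.04899
RR = 0.07050 / 0.04899 = 1.439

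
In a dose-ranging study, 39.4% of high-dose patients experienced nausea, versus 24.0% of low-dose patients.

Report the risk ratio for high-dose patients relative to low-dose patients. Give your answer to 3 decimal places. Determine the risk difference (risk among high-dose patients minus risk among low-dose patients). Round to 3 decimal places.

RR = 1.642; RD = 0.154

RR = 0.3940 / 0.2400 = 1.642
risk difference = 0.3940 − 0.2400 = 0.154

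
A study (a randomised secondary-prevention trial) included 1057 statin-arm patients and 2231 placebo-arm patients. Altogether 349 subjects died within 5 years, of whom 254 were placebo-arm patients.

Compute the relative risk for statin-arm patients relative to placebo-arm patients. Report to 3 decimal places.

0.789

statin-arm patients with the outcome: 349 − 254 = 95
statin-arm patients without the outcome: 1057 − 95 = 962
placebo-arm patients without the outcome: 2231 − 254 = 1977
risk, statin-arm patients = 95/1057 = 0.0899
risk, placebo-arm patients = 254/2231 = 0.1139
RR = 0.0899 / 0.1139 = 0.789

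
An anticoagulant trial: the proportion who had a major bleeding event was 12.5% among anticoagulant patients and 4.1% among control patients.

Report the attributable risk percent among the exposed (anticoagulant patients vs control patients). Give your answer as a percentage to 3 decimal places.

AR% = (0.12500 − 0.04100) / 0.12500 = 0.6720 → 67.200%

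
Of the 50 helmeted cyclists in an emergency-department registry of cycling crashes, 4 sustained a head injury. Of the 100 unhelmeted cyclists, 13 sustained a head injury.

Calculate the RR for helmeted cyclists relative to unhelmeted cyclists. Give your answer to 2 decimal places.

0.62

risk, helmeted cyclists = 4/50 = 0.0800
risk, unhelmeted cyclists = 13/100 = 0.1300
RR = 0.0800 / 0.1300 = 0.62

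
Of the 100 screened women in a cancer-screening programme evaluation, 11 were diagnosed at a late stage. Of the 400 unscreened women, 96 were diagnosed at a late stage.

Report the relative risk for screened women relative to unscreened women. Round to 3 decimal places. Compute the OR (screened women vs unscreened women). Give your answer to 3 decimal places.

RR = 0.458; OR = 0.391

risk, screened women = 11/100 = 0.1100
risk, unscreened women = 96/400 = 0.2400
RR = 0.1100 / 0.2400 = 0.458
OR = (11 × 304) / (89 × 96) = 3344/8544 ≈ 0.391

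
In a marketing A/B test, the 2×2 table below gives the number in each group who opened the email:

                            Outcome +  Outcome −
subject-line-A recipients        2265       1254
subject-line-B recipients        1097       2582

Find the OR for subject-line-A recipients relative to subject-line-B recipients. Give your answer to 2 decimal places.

OR = (2265 × 2582) / (1254 × 1097) = 5848230/1375638 ≈ 4.25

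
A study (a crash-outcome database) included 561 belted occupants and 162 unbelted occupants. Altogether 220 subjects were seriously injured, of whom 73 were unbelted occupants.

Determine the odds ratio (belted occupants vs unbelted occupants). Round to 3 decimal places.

belted occupants with the outcome: 220 − 73 = 147
belted occupants without the outcome: 561 − 147 = 414
unbelted occupants without the outcome: 162 − 73 = 89
odds, belted occupants = 147/414 = 0.3551
odds, unbelted occupants = 73/89 = 0.8202
OR = 0.3551 / 0.8202 = 0.433

0.433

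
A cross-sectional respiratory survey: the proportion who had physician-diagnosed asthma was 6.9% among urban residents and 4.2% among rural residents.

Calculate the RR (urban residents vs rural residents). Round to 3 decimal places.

RR = 0.06900 / 0.04200 = 1.643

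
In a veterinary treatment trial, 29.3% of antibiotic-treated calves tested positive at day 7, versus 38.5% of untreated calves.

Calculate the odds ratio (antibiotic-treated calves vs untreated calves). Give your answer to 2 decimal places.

odds, antibiotic-treated calves = 0.2930/0.7070 = 0.4144
odds, untreated calves = 0.3850/0.6150 = 0.6260
OR = 0.4144 / 0.6260 = 0.66

OR = 0.66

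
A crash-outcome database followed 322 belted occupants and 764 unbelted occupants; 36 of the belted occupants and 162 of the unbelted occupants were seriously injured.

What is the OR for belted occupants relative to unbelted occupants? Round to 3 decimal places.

OR = 0.468

odds, belted occupants = 36/286 = 0.1259
odds, unbelted occupants = 162/602 = 0.2691
OR = 0.1259 / 0.2691 = 0.468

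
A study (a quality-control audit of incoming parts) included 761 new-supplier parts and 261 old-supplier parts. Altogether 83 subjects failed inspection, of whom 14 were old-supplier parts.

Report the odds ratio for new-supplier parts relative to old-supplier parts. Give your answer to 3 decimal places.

new-supplier parts with the outcome: 83 − 14 = 69
new-supplier parts without the outcome: 761 − 69 = 692
old-supplier parts without the outcome: 261 − 14 = 247
OR = (69 × 247) / (692 × 14) = 17043/9688 ≈ 1.759

1.759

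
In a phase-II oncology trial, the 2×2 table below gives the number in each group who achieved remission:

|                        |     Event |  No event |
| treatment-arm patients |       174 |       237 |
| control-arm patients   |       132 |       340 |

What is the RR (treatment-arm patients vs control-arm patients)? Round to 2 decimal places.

1.51

risk, treatment-arm patients = 174/411 = 0.4234
risk, control-arm patients = 132/472 = 0.2797
RR = 0.4234 / 0.2797 = 1.51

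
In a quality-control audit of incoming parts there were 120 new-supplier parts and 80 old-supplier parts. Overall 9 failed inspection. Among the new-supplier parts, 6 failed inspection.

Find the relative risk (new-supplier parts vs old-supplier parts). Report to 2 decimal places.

1.33

new-supplier parts without the outcome: 120 − 6 = 114
old-supplier parts with the outcome: 9 − 6 = 3
old-supplier parts without the outcome: 80 − 3 = 77
risk, new-supplier parts = 6/120 = 0.05000
risk, old-supplier parts = 3/80 = 0.03750
RR = 0.05000 / 0.03750 = 1.33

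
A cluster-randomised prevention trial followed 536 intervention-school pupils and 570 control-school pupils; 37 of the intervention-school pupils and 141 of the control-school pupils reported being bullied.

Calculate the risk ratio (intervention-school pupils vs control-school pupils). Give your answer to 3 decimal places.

0.279

risk, intervention-school pupils = 37/536 = 0.0690
risk, control-school pupils = 141/570 = 0.2474
RR = 0.0690 / 0.2474 = 0.279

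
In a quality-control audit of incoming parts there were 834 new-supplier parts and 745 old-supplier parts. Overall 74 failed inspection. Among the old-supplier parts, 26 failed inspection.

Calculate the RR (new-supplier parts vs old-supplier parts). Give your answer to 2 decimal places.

RR = 1.65

new-supplier parts with the outcome: 74 − 26 = 48
new-supplier parts without the outcome: 834 − 48 = 786
old-supplier parts without the outcome: 745 − 26 = 719
risk, new-supplier parts = 48/834 = 0.05755
risk, old-supplier parts = 26/745 = 0.03490
RR = 0.05755 / 0.03490 = 1.65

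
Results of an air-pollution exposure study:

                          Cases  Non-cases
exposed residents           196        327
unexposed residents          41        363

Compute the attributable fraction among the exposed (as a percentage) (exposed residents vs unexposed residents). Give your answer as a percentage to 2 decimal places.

AR% ≈ 72.92%

risk, exposed residents = 196/523 = 0.3748
risk, unexposed residents = 41/404 = 0.1015
AR% = (0.3748 − 0.1015) / 0.3748 = 0.7292 → 72.92%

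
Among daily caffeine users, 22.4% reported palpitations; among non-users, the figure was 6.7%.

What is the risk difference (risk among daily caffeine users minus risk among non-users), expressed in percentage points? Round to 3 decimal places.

risk difference = 0.2240 − 0.0670 = 0.1570 → 15.700 percentage points

RD = 15.700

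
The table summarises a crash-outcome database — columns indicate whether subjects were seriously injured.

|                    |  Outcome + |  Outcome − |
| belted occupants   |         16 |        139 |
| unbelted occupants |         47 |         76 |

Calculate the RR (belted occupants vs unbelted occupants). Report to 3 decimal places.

risk, belted occupants = 16/155 = 0.1032
risk, unbelted occupants = 47/123 = 0.3821
RR = 0.1032 / 0.3821 = 0.270

RR ≈ 0.270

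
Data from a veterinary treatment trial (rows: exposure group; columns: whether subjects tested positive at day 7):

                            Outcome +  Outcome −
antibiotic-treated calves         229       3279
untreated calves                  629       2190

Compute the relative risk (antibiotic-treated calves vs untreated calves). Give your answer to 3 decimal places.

RR: 0.293

risk, antibiotic-treated calves = 229/3508 = 0.0653
risk, untreated calves = 629/2819 = 0.2231
RR = 0.0653 / 0.2231 = 0.293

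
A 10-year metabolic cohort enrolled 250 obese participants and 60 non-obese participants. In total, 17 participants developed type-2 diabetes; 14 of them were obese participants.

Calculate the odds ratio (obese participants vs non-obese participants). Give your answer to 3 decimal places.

OR = 1.127

obese participants without the outcome: 250 − 14 = 236
non-obese participants with the outcome: 17 − 14 = 3
non-obese participants without the outcome: 60 − 3 = 57
odds, obese participants = 14/236 = 0.0593
odds, non-obese participants = 3/57 = 0.0526
OR = 0.0593 / 0.0526 = 1.127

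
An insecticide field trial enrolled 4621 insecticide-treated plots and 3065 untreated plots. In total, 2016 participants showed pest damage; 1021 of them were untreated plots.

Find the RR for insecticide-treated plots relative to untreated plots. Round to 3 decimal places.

insecticide-treated plots with the outcome: 2016 − 1021 = 995
insecticide-treated plots without the outcome: 4621 − 995 = 3626
untreated plots without the outcome: 3065 − 1021 = 2044
risk, insecticide-treated plots = 995/4621 = 0.2153
risk, untreated plots = 1021/3065 = 0.3331
RR = 0.2153 / 0.3331 = 0.646

RR = 0.646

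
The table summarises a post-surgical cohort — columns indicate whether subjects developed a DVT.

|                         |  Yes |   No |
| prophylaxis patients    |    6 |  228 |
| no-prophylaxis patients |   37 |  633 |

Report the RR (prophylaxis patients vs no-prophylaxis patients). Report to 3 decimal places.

0.464

risk, prophylaxis patients = 6/234 = 0.02564
risk, no-prophylaxis patients = 37/670 = 0.05522
RR = 0.02564 / 0.05522 = 0.464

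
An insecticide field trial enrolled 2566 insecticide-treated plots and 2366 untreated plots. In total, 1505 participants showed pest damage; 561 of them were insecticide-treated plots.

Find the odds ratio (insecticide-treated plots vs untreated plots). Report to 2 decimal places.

0.42

insecticide-treated plots without the outcome: 2566 − 561 = 2005
untreated plots with the outcome: 1505 − 561 = 944
untreated plots without the outcome: 2366 − 944 = 1422
OR = (561 × 1422) / (2005 × 944) = 797742/1892720 ≈ 0.42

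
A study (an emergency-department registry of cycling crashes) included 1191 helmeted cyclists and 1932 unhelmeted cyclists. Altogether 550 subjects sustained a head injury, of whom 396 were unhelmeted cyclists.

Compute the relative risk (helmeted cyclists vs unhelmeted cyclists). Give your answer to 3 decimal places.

helmeted cyclists with the outcome: 550 − 396 = 154
helmeted cyclists without the outcome: 1191 − 154 = 1037
unhelmeted cyclists without the outcome: 1932 − 396 = 1536
risk, helmeted cyclists = 154/1191 = 0.1293
risk, unhelmeted cyclists = 396/1932 = 0.2050
RR = 0.1293 / 0.2050 = 0.631

0.631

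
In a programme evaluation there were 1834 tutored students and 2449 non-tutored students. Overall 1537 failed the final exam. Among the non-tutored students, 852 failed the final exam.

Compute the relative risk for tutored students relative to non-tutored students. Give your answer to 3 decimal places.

tutored students with the outcome: 1537 − 852 = 685
tutored students without the outcome: 1834 − 685 = 1149
non-tutored students without the outcome: 2449 − 852 = 1597
risk, tutored students = 685/1834 = 0.3735
risk, non-tutored students = 852/2449 = 0.3479
RR = 0.3735 / 0.3479 = 1.074

RR: 1.074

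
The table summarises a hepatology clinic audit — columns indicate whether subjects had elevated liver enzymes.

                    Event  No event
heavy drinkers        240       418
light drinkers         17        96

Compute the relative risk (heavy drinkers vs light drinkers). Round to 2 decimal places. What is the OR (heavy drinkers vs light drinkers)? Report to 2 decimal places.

RR = 2.42; OR = 3.24

risk, heavy drinkers = 240/658 = 0.3647
risk, light drinkers = 17/113 = 0.1504
RR = 0.3647 / 0.1504 = 2.42
OR = (240 × 96) / (418 × 17) = 23040/7106 ≈ 3.24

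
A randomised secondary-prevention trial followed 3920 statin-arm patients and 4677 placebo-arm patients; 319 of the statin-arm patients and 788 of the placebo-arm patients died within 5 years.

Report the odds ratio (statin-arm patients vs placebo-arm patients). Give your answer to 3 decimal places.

OR = (319 × 3889) / (3601 × 788) = 1240591/2837588 ≈ 0.437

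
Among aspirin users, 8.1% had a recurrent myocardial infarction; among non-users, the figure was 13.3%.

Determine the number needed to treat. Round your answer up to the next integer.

NNT ≈ 20

absolute risk difference = 0.052000
1 / 0.052000 = 19.231 → round up → 20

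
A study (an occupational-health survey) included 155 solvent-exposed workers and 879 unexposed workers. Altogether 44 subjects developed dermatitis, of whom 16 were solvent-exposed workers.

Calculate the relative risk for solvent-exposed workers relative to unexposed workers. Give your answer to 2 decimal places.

RR: 3.24

solvent-exposed workers without the outcome: 155 − 16 = 139
unexposed workers with the outcome: 44 − 16 = 28
unexposed workers without the outcome: 879 − 28 = 851
risk, solvent-exposed workers = 16/155 = 0.10323
risk, unexposed workers = 28/879 = 0.03185
RR = 0.10323 / 0.03185 = 3.24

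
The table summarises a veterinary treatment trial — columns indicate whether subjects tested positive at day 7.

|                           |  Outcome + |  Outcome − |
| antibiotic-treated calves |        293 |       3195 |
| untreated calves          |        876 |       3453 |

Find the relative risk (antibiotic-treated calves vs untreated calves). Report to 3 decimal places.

risk, antibiotic-treated calves = 293/3488 = 0.0840
risk, untreated calves = 876/4329 = 0.2024
RR = 0.0840 / 0.2024 = 0.415

0.415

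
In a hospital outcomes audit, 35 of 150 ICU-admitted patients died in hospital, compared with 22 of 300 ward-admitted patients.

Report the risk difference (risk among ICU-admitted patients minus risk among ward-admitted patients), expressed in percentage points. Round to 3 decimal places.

risk, ICU-admitted patients = 35/150 = 0.2333
risk, ward-admitted patients = 22/300 = 0.0733
risk difference = 0.2333 − 0.0733 = 0.1600 → 16.000 percentage points

RD: 16.000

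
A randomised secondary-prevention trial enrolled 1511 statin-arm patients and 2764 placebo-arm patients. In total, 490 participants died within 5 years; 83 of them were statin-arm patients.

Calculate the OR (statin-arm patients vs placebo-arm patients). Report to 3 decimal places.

statin-arm patients without the outcome: 1511 − 83 = 1428
placebo-arm patients with the outcome: 490 − 83 = 407
placebo-arm patients without the outcome: 2764 − 407 = 2357
OR = (83 × 2357) / (1428 × 407) = 195631/581196 ≈ 0.337

0.337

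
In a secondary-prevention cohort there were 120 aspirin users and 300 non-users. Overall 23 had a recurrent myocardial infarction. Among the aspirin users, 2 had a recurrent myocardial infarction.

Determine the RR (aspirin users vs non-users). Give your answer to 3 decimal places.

0.238

aspirin users without the outcome: 120 − 2 = 118
non-users with the outcome: 23 − 2 = 21
non-users without the outcome: 300 − 21 = 279
risk, aspirin users = 2/120 = 0.01667
risk, non-users = 21/300 = 0.07000
RR = 0.01667 / 0.07000 = 0.238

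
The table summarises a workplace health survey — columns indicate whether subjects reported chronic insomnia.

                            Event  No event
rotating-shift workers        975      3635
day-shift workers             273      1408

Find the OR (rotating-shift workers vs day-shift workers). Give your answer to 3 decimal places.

OR = (975 × 1408) / (3635 × 273) = 1372800/992355 ≈ 1.383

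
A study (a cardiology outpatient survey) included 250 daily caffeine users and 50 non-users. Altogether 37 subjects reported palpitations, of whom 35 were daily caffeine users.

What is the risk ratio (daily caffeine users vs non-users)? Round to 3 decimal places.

daily caffeine users without the outcome: 250 − 35 = 215
non-users with the outcome: 37 − 35 = 2
non-users without the outcome: 50 − 2 = 48
risk, daily caffeine users = 35/250 = 0.14000
risk, non-users = 2/50 = 0.04000
RR = 0.14000 / 0.04000 = 3.500

3.500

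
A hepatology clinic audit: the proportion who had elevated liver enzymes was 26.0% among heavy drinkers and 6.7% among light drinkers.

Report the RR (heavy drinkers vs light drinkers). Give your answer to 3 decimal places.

RR = 0.2600 / 0.0670 = 3.881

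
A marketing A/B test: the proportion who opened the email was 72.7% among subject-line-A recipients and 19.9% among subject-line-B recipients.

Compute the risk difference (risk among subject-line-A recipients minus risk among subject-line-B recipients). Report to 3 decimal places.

risk difference = 0.7270 − 0.1990 = 0.528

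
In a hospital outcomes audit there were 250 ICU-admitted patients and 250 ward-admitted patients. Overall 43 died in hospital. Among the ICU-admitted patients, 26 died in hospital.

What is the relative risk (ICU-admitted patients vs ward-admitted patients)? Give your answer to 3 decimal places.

1.529

ICU-admitted patients without the outcome: 250 − 26 = 224
ward-admitted patients with the outcome: 43 − 26 = 17
ward-admitted patients without the outcome: 250 − 17 = 233
risk, ICU-admitted patients = 26/250 = 0.1040
risk, ward-admitted patients = 17/250 = 0.0680
RR = 0.1040 / 0.0680 = 1.529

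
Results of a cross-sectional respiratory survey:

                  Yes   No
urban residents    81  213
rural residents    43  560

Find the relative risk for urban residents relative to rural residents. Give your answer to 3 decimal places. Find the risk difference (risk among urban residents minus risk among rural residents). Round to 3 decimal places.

risk, urban residents = 81/294 = 0.2755
risk, rural residents = 43/603 = 0.0713
RR = 0.2755 / 0.0713 = 3.864
risk difference = 0.2755 − 0.0713 = 0.204

RR = 3.864; RD = 0.204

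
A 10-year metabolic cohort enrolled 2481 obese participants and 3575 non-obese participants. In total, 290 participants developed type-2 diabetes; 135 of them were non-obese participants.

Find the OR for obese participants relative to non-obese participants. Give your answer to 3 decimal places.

obese participants with the outcome: 290 − 135 = 155
obese participants without the outcome: 2481 − 155 = 2326
non-obese participants without the outcome: 3575 − 135 = 3440
OR = (155 × 3440) / (2326 × 135) = 533200/314010 ≈ 1.698

1.698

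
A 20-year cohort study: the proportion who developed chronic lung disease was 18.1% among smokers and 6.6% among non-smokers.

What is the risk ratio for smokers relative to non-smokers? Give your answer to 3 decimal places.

RR = 0.1810 / 0.0660 = 2.742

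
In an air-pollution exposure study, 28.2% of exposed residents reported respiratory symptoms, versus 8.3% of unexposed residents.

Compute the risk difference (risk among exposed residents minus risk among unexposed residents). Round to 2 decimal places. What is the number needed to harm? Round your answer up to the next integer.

RD = 0.20; NNH = 6

risk difference = 0.2820 − 0.0830 = 0.20
absolute risk difference = 0.199000
1 / 0.199000 = 5.025 → round up → 6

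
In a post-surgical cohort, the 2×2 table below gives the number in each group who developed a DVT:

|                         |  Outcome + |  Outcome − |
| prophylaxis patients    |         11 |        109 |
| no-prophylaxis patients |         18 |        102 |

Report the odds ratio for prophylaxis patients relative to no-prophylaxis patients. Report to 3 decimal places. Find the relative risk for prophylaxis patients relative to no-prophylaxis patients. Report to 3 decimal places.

OR = (11 × 102) / (109 × 18) = 1122/1962 ≈ 0.572
risk, prophylaxis patients = 11/120 = 0.0917
risk, no-prophylaxis patients = 18/120 = 0.1500
RR = 0.0917 / 0.1500 = 0.611

OR = 0.572; RR = 0.611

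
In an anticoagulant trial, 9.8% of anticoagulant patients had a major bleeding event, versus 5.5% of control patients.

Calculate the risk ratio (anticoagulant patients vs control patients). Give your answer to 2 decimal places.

RR = 0.0980 / 0.0550 = 1.78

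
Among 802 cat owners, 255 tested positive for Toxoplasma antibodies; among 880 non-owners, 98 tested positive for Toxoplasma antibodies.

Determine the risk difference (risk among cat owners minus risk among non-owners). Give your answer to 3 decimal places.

0.207

risk, cat owners = 255/802 = 0.3180
risk, non-owners = 98/880 = 0.1114
risk difference = 0.3180 − 0.1114 = 0.207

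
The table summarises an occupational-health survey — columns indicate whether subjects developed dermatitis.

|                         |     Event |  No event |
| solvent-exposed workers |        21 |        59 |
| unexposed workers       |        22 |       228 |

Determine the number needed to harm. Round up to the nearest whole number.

risk, solvent-exposed workers = 21/80 = 0.262500
risk, unexposed workers = 22/250 = 0.088000
absolute risk difference = 0.174500
1 / 0.174500 = 5.731 → round up → 6

6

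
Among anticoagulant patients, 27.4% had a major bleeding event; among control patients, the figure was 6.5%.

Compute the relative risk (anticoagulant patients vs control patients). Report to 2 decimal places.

RR = 0.2740 / 0.0650 = 4.22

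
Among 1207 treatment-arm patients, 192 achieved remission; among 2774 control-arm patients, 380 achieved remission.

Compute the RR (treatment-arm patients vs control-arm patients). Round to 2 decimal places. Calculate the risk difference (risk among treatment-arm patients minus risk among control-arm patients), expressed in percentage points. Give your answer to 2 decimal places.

risk, treatment-arm patients = 192/1207 = 0.1591
risk, control-arm patients = 380/2774 = 0.1370
RR = 0.1591 / 0.1370 = 1.16
risk difference = 0.1591 − 0.1370 = 0.0221 → 2.21 percentage points

RR = 1.16; RD = 2.21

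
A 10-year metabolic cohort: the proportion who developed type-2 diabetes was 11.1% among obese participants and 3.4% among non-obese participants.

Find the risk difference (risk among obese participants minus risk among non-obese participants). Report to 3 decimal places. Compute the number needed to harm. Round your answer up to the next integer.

RD = 0.077; NNH = 13

risk difference = 0.11100 − 0.03400 = 0.077
absolute risk difference = 0.077000
1 / 0.077000 = 12.987 → round up → 13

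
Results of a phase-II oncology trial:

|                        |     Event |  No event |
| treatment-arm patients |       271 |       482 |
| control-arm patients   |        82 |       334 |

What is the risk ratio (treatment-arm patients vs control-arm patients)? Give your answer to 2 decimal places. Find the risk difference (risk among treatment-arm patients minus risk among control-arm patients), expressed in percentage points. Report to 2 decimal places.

risk, treatment-arm patients = 271/753 = 0.3599
risk, control-arm patients = 82/416 = 0.1971
RR = 0.3599 / 0.1971 = 1.83
risk difference = 0.3599 − 0.1971 = 0.1628 → 16.28 percentage points

RR = 1.83; RD = 16.28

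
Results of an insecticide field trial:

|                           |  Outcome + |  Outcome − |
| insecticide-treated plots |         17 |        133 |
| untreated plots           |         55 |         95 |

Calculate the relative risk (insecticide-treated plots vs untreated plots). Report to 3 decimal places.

RR = 0.309

risk, insecticide-treated plots = 17/150 = 0.1133
risk, untreated plots = 55/150 = 0.3667
RR = 0.1133 / 0.3667 = 0.309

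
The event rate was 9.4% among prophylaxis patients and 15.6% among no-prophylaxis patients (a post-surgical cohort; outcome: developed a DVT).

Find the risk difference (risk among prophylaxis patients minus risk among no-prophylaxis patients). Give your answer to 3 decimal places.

risk difference = 0.0940 − 0.1560 = -0.062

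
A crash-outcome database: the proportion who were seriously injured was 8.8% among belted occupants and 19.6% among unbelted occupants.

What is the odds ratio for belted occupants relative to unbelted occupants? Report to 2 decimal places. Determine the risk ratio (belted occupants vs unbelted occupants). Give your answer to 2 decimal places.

OR = 0.40; RR = 0.45

odds, belted occupants = 0.0880/0.9120 = 0.0965
odds, unbelted occupants = 0.1960/0.8040 = 0.2438
OR = 0.0965 / 0.2438 = 0.40
RR = 0.0880 / 0.1960 = 0.45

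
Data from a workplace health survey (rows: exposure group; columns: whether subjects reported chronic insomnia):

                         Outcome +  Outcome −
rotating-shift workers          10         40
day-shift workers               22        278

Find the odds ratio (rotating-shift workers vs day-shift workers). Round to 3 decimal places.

OR = (10 × 278) / (40 × 22) = 2780/880 ≈ 3.159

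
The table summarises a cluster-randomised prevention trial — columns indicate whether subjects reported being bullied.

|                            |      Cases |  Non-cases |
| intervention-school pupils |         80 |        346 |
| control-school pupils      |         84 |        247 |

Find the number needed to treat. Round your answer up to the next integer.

16

risk, intervention-school pupils = 80/426 = 0.187793
risk, control-school pupils = 84/331 = 0.253776
absolute risk difference = 0.065983
1 / 0.065983 = 15.155 → round up → 16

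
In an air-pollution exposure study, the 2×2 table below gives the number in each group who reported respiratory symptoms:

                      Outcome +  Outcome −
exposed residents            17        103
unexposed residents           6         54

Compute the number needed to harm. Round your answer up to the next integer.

24

risk, exposed residents = 17/120 = 0.141667
risk, unexposed residents = 6/60 = 0.100000
absolute risk difference = 0.041667
1 / 0.041667 = 24.000 → round up → 24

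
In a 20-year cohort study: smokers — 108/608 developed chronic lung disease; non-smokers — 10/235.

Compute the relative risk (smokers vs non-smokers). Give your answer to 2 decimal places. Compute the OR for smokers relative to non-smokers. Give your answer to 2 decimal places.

risk, smokers = 108/608 = 0.17763
risk, non-smokers = 10/235 = 0.04255
RR = 0.17763 / 0.04255 = 4.17
OR = (108 × 225) / (500 × 10) = 24300/5000 ≈ 4.86

RR = 4.17; OR = 4.86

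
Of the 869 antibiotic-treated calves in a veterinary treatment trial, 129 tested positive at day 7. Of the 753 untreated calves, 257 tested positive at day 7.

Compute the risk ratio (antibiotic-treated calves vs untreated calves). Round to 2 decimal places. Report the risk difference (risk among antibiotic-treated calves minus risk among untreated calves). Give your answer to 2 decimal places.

risk, antibiotic-treated calves = 129/869 = 0.1484
risk, untreated calves = 257/753 = 0.3413
RR = 0.1484 / 0.3413 = 0.43
risk difference = 0.1484 − 0.3413 = -0.19

RR = 0.43; RD = -0.19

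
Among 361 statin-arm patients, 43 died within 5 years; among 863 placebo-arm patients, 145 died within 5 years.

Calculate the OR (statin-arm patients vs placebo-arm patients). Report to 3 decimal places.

OR = 0.670

odds, statin-arm patients = 43/318 = 0.1352
odds, placebo-arm patients = 145/718 = 0.2019
OR = 0.1352 / 0.2019 = 0.670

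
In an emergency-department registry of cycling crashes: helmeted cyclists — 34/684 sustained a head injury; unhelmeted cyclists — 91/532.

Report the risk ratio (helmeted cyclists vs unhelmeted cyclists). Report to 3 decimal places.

RR ≈ 0.291

risk, helmeted cyclists = 34/684 = 0.04971
risk, unhelmeted cyclists = 91/532 = 0.17105
RR = 0.04971 / 0.17105 = 0.291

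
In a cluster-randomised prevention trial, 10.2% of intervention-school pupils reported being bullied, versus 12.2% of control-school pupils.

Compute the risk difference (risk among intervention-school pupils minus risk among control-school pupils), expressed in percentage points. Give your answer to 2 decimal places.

-2.00

risk difference = 0.1020 − 0.1220 = -0.0200 → -2.00 percentage points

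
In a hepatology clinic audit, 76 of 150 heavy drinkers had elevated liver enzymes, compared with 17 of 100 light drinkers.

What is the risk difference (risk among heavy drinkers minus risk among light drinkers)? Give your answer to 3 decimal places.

risk, heavy drinkers = 76/150 = 0.5067
risk, light drinkers = 17/100 = 0.1700
risk difference = 0.5067 − 0.1700 = 0.337

RD: 0.337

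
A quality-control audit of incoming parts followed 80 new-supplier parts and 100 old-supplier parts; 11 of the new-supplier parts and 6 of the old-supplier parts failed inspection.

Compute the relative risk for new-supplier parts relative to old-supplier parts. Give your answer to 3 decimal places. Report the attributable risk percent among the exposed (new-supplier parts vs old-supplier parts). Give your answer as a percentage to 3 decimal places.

RR = 2.292; AR% = 56.364%

risk, new-supplier parts = 11/80 = 0.1375
risk, old-supplier parts = 6/100 = 0.0600
RR = 0.1375 / 0.0600 = 2.292
AR% = (0.1375 − 0.0600) / 0.1375 = 0.5636 → 56.364%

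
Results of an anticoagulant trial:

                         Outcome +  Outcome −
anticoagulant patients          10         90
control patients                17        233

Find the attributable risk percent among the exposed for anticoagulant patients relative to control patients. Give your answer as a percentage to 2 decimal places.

AR% = 32.00%

risk, anticoagulant patients = 10/100 = 0.1000
risk, control patients = 17/250 = 0.0680
AR% = (0.1000 − 0.0680) / 0.1000 = 0.3200 → 32.00%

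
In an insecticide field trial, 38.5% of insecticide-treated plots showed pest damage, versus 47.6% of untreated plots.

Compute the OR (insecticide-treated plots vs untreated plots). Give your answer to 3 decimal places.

odds, insecticide-treated plots = 0.3850/0.6150 = 0.6260
odds, untreated plots = 0.4760/0.5240 = 0.9084
OR = 0.6260 / 0.9084 = 0.689

OR ≈ 0.689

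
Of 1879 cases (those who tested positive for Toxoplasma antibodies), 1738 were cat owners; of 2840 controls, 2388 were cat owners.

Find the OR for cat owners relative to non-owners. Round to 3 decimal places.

OR ≈ 2.333

odds, cat owners = 1738/2388 = 0.7278
odds, non-owners = 141/452 = 0.3119
OR = 0.7278 / 0.3119 = 2.333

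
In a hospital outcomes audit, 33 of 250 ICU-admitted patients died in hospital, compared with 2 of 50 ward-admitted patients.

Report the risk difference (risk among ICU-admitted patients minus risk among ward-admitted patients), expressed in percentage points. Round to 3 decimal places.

9.200

risk, ICU-admitted patients = 33/250 = 0.13200
risk, ward-admitted patients = 2/50 = 0.04000
risk difference = 0.13200 − 0.04000 = 0.09200 → 9.200 percentage points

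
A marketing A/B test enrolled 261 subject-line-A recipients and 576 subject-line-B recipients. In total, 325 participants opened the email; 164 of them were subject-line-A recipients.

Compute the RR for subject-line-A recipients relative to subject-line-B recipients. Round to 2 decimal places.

RR = 2.25

subject-line-A recipients without the outcome: 261 − 164 = 97
subject-line-B recipients with the outcome: 325 − 164 = 161
subject-line-B recipients without the outcome: 576 − 161 = 415
risk, subject-line-A recipients = 164/261 = 0.6284
risk, subject-line-B recipients = 161/576 = 0.2795
RR = 0.6284 / 0.2795 = 2.25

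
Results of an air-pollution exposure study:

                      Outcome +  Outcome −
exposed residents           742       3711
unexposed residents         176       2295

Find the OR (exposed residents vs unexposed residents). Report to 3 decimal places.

OR = (742 × 2295) / (3711 × 176) = 1702890/653136 ≈ 2.607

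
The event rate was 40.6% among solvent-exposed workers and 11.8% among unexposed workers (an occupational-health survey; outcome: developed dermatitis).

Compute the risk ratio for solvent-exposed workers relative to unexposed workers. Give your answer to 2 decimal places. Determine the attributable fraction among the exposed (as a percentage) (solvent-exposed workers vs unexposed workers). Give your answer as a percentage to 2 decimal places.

RR = 0.4060 / 0.1180 = 3.44
AR% = (0.4060 − 0.1180) / 0.4060 = 0.7094 → 70.94%

RR = 3.44; AR% = 70.94%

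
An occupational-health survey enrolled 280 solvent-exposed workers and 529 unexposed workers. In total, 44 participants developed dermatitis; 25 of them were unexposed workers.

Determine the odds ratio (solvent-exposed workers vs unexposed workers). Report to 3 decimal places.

solvent-exposed workers with the outcome: 44 − 25 = 19
solvent-exposed workers without the outcome: 280 − 19 = 261
unexposed workers without the outcome: 529 − 25 = 504
OR = (19 × 504) / (261 × 25) = 9576/6525 ≈ 1.468

OR ≈ 1.468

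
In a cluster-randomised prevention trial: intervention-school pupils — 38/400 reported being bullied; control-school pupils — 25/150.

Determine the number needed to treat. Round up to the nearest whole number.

14

risk, intervention-school pupils = 38/400 = 0.095000
risk, control-school pupils = 25/150 = 0.166667
absolute risk difference = 0.071667
1 / 0.071667 = 13.953 → round up → 14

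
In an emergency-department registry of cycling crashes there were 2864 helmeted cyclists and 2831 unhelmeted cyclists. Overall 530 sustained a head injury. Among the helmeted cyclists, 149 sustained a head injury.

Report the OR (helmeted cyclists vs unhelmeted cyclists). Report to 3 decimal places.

OR = 0.353

helmeted cyclists without the outcome: 2864 − 149 = 2715
unhelmeted cyclists with the outcome: 530 − 149 = 381
unhelmeted cyclists without the outcome: 2831 − 381 = 2450
OR = (149 × 2450) / (2715 × 381) = 365050/1034415 ≈ 0.353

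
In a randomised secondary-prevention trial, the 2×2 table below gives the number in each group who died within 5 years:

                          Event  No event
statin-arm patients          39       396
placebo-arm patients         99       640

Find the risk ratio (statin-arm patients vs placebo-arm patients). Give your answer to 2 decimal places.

0.67

risk, statin-arm patients = 39/435 = 0.0897
risk, placebo-arm patients = 99/739 = 0.1340
RR = 0.0897 / 0.1340 = 0.67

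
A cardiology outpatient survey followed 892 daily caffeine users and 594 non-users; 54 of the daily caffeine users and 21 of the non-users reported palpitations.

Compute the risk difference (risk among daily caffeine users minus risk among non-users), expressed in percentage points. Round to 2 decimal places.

risk, daily caffeine users = 54/892 = 0.06054
risk, non-users = 21/594 = 0.03535
risk difference = 0.06054 − 0.03535 = 0.02518 → 2.52 percentage points

RD ≈ 2.52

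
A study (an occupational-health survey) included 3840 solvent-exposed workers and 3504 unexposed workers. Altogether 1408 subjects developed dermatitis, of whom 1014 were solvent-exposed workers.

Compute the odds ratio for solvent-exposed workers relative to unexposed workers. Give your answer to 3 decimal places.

2.832

solvent-exposed workers without the outcome: 3840 − 1014 = 2826
unexposed workers with the outcome: 1408 − 1014 = 394
unexposed workers without the outcome: 3504 − 394 = 3110
OR = (1014 × 3110) / (2826 × 394) = 3153540/1113444 ≈ 2.832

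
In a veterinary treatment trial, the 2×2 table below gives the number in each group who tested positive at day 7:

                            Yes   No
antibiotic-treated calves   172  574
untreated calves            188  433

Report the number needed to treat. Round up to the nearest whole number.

NNT ≈ 14

risk, antibiotic-treated calves = 172/746 = 0.230563
risk, untreated calves = 188/621 = 0.302738
absolute risk difference = 0.072175
1 / 0.072175 = 13.855 → round up → 14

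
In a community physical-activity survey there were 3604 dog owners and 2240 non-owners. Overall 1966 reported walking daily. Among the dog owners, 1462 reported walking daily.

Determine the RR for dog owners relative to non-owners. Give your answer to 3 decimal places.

dog owners without the outcome: 3604 − 1462 = 2142
non-owners with the outcome: 1966 − 1462 = 504
non-owners without the outcome: 2240 − 504 = 1736
risk, dog owners = 1462/3604 = 0.4057
risk, non-owners = 504/2240 = 0.2250
RR = 0.4057 / 0.2250 = 1.803

RR = 1.803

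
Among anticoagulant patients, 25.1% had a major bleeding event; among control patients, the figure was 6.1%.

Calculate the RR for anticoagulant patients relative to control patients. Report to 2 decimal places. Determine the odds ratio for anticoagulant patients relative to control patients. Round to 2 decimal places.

RR = 0.2510 / 0.0610 = 4.11
odds, anticoagulant patients = 0.2510/0.7490 = 0.3351
odds, control patients = 0.0610/0.9390 = 0.0650
OR = 0.3351 / 0.0650 = 5.16

RR = 4.11; OR = 5.16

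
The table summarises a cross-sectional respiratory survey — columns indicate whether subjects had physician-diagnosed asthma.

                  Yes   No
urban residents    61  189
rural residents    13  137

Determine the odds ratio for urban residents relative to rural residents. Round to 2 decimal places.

odds, urban residents = 61/189 = 0.3228
odds, rural residents = 13/137 = 0.0949
OR = 0.3228 / 0.0949 = 3.40

OR ≈ 3.40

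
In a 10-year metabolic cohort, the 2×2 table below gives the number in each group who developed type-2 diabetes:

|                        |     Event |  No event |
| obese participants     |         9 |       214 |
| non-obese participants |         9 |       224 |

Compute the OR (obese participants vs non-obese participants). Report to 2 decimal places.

OR = (9 × 224) / (214 × 9) = 2016/1926 ≈ 1.05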